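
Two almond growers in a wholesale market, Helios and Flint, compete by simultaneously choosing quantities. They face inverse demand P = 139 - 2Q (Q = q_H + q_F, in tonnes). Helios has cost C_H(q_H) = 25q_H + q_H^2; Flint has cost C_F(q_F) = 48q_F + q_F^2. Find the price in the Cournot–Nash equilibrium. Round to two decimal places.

Helios's profit: π_H = (139 - 2Q)q_H - (25q_H + q_H²). Setting ∂π_H/∂q_H = 0: 114 - 6q_H - 2(q_F) = 0.
Flint's profit: π_F = (139 - 2Q)q_F - (48q_F + q_F²). Setting ∂π_F/∂q_F = 0: 91 - 6q_F - 2(q_H) = 0.
So q_H = (114 - 2q_F)/6 and q_F = (91 - 2q_H)/6.
Solving the pair: q_H = 251/16, q_F = 159/16.
Total output Q = 205/8, so price P = 139 - 2·(205/8) = 351/4.

87.75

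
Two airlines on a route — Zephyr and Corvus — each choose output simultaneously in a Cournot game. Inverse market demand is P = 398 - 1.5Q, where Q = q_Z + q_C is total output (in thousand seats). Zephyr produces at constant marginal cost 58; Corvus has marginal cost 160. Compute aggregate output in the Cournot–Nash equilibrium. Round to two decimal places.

128.44

Zephyr's profit: π_Z = (398 - 1.5Q)q_Z - (58q_Z). Setting ∂π_Z/∂q_Z = 0: 340 - 3q_Z - (3/2)(q_C) = 0.
Corvus's first-order condition: 238 - 3q_C - (3/2)(q_Z) = 0.
So q_Z = (340 - (3/2)q_C)/3 and q_C = (238 - (3/2)q_Z)/3.
Substituting one into the other gives q_Z = 884/9 and q_C = 272/9.
Total output Q = 884/9 + 272/9 = 1156/9.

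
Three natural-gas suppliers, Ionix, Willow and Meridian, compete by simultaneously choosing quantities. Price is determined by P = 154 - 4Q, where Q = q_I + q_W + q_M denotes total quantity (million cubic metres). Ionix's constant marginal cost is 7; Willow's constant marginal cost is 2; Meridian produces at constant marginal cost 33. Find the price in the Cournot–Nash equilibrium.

49

Ionix's profit: π_I = (154 - 4Q)q_I - (7q_I). Setting ∂π_I/∂q_I = 0: 147 - 8q_I - 4(q_W + q_M) = 0.
Willow's first-order condition: 152 - 8q_W - 4(q_I + q_M) = 0.
Meridian's first-order condition: 121 - 8q_M - 4(q_I + q_W) = 0.
Adding the 3 first-order conditions: 420 − 16Q = 0, so Q = 105/4.
Back-substituting: q_I = (147 − 105)/4 = 21/2, q_W = (152 − 105)/4 = 47/4, q_M = (121 − 105)/4 = 4.
Total output Q = 105/4, so price P = 154 - 4·(105/4) = 49.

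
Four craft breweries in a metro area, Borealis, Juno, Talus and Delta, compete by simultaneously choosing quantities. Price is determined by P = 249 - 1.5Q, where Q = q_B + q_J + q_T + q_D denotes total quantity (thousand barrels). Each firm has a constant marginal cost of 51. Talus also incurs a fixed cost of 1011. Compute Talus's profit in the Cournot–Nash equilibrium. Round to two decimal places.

Each firm earns π_i = (249 - 1.5Q)q_i - 51q_i.
Setting ∂π_i/∂q_i = 0 with rivals' quantities fixed: 198 - 3q_i - (3/2)·Σ_{j≠i} q_j = 0.
With identical firms every q_j equals q_i, so Σ_{j≠i} q_j = 3q_i and 198 = (15/2)q_i, giving q_i = 132/5.
Price P = 249 - (3/2)·(528/5) = 453/5.
Talus's profit: (453/5 - 51)·(132/5) - 1011 = 861/25.

34.44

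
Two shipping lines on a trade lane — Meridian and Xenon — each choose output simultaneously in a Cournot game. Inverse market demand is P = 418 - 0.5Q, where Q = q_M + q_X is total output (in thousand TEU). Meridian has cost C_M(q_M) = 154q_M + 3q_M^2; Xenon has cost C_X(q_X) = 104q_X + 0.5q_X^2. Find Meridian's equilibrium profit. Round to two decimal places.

2548.06

Meridian's profit: π_M = (418 - 0.5Q)q_M - (154q_M + 3q_M²). Setting ∂π_M/∂q_M = 0: 264 - 7q_M - (1/2)(q_X) = 0.
Xenon's profit: π_X = (418 - 0.5Q)q_X - (104q_X + (1/2)q_X²). Setting ∂π_X/∂q_X = 0: 314 - 2q_X - (1/2)(q_M) = 0.
So q_M = (264 - (1/2)q_X)/7 and q_X = (314 - (1/2)q_M)/2.
Substituting one into the other gives q_M = 1484/55 and q_X = 150.2545.
Price P = 418 - (1/2)·177.2364 = 329.3818.
Meridian's profit: 329.3818·(1484/55) - 154·(1484/55) - 3(1484/55)² = 2548.0648.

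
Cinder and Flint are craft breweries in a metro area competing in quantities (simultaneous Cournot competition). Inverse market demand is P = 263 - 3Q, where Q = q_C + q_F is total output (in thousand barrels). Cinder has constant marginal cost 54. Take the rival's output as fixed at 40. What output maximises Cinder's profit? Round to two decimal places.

With the rival's output fixed at 40, Cinder's profit is π_C = (263 - 3·40 - 3q_C)q_C - (54q_C) = (143 - 3q_C)q_C - (54q_C).
∂π_C/∂q_C = 89 - 6q_C = 0, so q_C = 89/6.

14.83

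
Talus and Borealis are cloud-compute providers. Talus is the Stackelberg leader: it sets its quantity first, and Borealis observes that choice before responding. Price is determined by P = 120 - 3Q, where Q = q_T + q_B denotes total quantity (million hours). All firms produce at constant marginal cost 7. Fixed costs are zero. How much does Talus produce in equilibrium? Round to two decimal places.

Solve by backward induction. Given q_T, the follower Borealis maximises π_B = (120 - 3q_T - 3q_B)q_B - 7q_B.
Follower FOC: 113 - 3q_T - 6q_B = 0, so q_B(q_T) = (113 - 3q_T)/6.
Talus substitutes q_B(q_T) into its own profit: π_T = q_T(120 - 3q_T - (113 - 3q_T)/2) - 7q_T = (127/2 - (3/2)q_T)q_T - 7q_T.
The leader's first-order condition 113/2 - 3q_T = 0 yields q_T = 113/6.
Then q_B = (113 - 3·(113/6))/6 = 113/12.

18.83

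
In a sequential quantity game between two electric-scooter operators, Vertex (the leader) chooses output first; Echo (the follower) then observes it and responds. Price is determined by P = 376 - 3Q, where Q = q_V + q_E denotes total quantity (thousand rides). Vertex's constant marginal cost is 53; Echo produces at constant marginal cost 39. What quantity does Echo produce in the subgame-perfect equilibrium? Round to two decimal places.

30.42

The follower Echo best-responds to any q_V: π_E = (376 - 3Q)q_E - 39q_E.
Setting the follower's marginal profit to zero, 337 - 3q_V - 6q_E = 0, i.e. q_E = (337 - 3q_V)/6.
The leader anticipates this reaction. Substituting into P = 376 - 3Q gives P = 415/2 - (3/2)q_V, so π_V = (415/2 - (3/2)q_V)q_V - 53q_V.
Maximising: ∂π_V/∂q_V = 309/2 - 3q_V = 0, giving q_V = 103/2.
Then q_E = (337 - 3·(103/2))/6 = 365/12.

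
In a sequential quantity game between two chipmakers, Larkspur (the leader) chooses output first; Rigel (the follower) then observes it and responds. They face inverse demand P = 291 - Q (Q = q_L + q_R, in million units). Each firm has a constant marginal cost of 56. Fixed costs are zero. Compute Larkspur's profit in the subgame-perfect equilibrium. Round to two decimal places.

Solve by backward induction. Given q_L, the follower Rigel maximises π_R = (291 - q_L - q_R)q_R - 56q_R.
∂π_R/∂q_R = 235 - q_L - 2q_R = 0 gives the reaction function q_R = (235 - q_L)/2.
The leader anticipates this reaction. Substituting into P = 291 - Q gives P = 347/2 - (1/2)q_L, so π_L = (347/2 - (1/2)q_L)q_L - 56q_L.
The leader's first-order condition 235/2 - q_L = 0 yields q_L = 235/2.
Then q_R = (235 - 235/2)/2 = 235/4.
Price P = 291 - 705/4 = 459/4.
Larkspur's profit: (459/4 - 56)·(235/2) = 6903.1250.

6903.13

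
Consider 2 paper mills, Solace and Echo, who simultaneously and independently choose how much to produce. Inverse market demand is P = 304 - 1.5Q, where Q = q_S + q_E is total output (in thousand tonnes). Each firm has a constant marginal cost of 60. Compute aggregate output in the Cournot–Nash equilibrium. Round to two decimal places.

108.44

Each firm earns π_i = (304 - 1.5Q)q_i - 60q_i.
First-order condition (treating rivals' output as given): 244 - 3q_i - (3/2)q_j = 0.
By symmetry each firm produces the same amount; substituting q_j = q_i yields q_i = 244/(9/2) = 488/9.
Total output Q = 488/9 + 488/9 = 976/9.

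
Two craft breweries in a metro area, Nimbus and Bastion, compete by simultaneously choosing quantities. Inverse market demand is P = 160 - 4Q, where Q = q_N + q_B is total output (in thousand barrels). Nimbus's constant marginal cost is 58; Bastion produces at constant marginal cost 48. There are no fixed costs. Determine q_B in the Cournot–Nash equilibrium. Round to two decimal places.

10.17

Nimbus's profit: π_N = (160 - 4Q)q_N - (58q_N). Setting ∂π_N/∂q_N = 0: 102 - 8q_N - 4(q_B) = 0.
Bastion's first-order condition: 112 - 8q_B - 4(q_N) = 0.
Rearranging gives the reaction functions q_N = (102 - 4q_B)/8 and q_B = (112 - 4q_N)/8.
Substituting one into the other gives q_N = 23/3 and q_B = 61/6.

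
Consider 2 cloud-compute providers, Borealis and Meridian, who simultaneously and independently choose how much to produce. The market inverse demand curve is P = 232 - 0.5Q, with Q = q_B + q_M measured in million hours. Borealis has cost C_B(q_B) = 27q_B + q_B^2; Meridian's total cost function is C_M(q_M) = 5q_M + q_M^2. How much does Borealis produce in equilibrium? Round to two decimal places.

Borealis's profit: π_B = (232 - 0.5Q)q_B - (27q_B + q_B²). Setting ∂π_B/∂q_B = 0: 205 - 3q_B - (1/2)(q_M) = 0.
Meridian's profit: π_M = (232 - 0.5Q)q_M - (5q_M + q_M²). Setting ∂π_M/∂q_M = 0: 227 - 3q_M - (1/2)(q_B) = 0.
Rearranging gives the reaction functions q_B = (205 - (1/2)q_M)/3 and q_M = (227 - (1/2)q_B)/3.
Solving the pair: q_B = 57.3143, q_M = 66.1143.

57.31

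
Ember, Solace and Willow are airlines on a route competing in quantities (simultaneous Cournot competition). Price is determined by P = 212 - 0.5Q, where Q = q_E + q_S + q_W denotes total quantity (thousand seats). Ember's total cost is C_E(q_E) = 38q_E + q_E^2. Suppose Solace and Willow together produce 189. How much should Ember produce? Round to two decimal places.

26.50

With rivals' combined output fixed at 189, Ember's profit is π_E = (212 - (1/2)·189 - (1/2)q_E)q_E - (38q_E + q_E²) = (235/2 - (1/2)q_E)q_E - (38q_E + q_E²).
∂π_E/∂q_E = 159/2 - 3q_E = 0, so q_E = 53/2.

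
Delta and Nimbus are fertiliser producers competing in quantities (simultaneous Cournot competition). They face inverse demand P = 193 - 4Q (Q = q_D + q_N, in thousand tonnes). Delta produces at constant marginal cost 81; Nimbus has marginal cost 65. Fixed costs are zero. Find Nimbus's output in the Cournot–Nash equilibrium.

Delta's profit: π_D = (193 - 4Q)q_D - (81q_D). Setting ∂π_D/∂q_D = 0: 112 - 8q_D - 4(q_N) = 0.
Nimbus's profit: π_N = (193 - 4Q)q_N - (65q_N). Setting ∂π_N/∂q_N = 0: 128 - 8q_N - 4(q_D) = 0.
So q_D = (112 - 4q_N)/8 and q_N = (128 - 4q_D)/8.
Solving the pair: q_D = 8, q_N = 12.

12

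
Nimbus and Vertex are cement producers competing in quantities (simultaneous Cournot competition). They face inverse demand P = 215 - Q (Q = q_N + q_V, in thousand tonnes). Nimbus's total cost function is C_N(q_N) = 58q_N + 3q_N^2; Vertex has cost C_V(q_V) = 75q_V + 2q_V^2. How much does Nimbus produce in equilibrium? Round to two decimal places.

Nimbus's profit: π_N = (215 - Q)q_N - (58q_N + 3q_N²). Setting ∂π_N/∂q_N = 0: 157 - 8q_N - (q_V) = 0.
Vertex's profit: π_V = (215 - Q)q_V - (75q_V + 2q_V²). Setting ∂π_V/∂q_V = 0: 140 - 6q_V - (q_N) = 0.
Rearranging gives the reaction functions q_N = (157 - q_V)/8 and q_V = (140 - q_N)/6.
Substituting one into the other gives q_N = 802/47 and q_V = 963/47.

17.06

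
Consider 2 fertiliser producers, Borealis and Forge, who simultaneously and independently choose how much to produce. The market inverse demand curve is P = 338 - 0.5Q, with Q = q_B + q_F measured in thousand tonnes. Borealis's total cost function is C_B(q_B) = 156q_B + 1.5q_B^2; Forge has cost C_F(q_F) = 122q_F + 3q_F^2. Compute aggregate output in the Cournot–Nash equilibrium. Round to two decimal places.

69.87

Borealis's profit: π_B = (338 - 0.5Q)q_B - (156q_B + (3/2)q_B²). Setting ∂π_B/∂q_B = 0: 182 - 4q_B - (1/2)(q_F) = 0.
Forge's first-order condition: 216 - 7q_F - (1/2)(q_B) = 0.
Rearranging gives the reaction functions q_B = (182 - (1/2)q_F)/4 and q_F = (216 - (1/2)q_B)/7.
Solving the pair: q_B = 42.0180, q_F = 27.8559.
Total output Q = 42.0180 + 27.8559 = 69.8739.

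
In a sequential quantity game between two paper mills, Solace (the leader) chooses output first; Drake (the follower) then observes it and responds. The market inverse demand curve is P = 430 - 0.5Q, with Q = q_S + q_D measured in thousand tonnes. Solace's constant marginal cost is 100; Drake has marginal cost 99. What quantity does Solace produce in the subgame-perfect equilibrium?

Solve by backward induction. Given q_S, the follower Drake maximises π_D = (430 - (1/2)q_S - (1/2)q_D)q_D - 99q_D.
Setting the follower's marginal profit to zero, 331 - (1/2)q_S - q_D = 0, i.e. q_D = (331 - (1/2)q_S).
Solace substitutes q_D(q_S) into its own profit: π_S = q_S(430 - (1/2)q_S - (331 - (1/2)q_S)/2) - 100q_S = (529/2 - (1/4)q_S)q_S - 100q_S.
The leader's first-order condition 329/2 - (1/2)q_S = 0 yields q_S = 329.
Then q_D = (331 - (1/2)·329) = 333/2.

329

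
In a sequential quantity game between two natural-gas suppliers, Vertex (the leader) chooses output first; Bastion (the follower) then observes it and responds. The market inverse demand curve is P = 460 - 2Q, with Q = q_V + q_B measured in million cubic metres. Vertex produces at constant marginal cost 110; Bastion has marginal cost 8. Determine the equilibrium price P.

172

Solve by backward induction. Given q_V, the follower Bastion maximises π_B = (460 - 2q_V - 2q_B)q_B - 8q_B.
∂π_B/∂q_B = 452 - 2q_V - 4q_B = 0 gives the reaction function q_B = (452 - 2q_V)/4.
The leader anticipates this reaction. Substituting into P = 460 - 2Q gives P = 234 - q_V, so π_V = (234 - q_V)q_V - 110q_V.
Leader FOC: 124 - 2q_V = 0, so q_V = 62.
Then q_B = (452 - 2·62)/4 = 82.
Total output Q = 144, so price P = 460 - 2·144 = 172.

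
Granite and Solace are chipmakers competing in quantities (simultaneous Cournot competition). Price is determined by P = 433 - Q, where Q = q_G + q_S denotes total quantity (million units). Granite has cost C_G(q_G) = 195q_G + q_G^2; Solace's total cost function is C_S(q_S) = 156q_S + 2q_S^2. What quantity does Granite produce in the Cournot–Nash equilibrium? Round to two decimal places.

Granite's profit: π_G = (433 - Q)q_G - (195q_G + q_G²). Setting ∂π_G/∂q_G = 0: 238 - 4q_G - (q_S) = 0.
Solace's first-order condition: 277 - 6q_S - (q_G) = 0.
Best responses: q_G = (238 - q_S)/4, q_S = (277 - q_G)/6.
Solving the pair: q_G = 1151/23, q_S = 870/23.

50.04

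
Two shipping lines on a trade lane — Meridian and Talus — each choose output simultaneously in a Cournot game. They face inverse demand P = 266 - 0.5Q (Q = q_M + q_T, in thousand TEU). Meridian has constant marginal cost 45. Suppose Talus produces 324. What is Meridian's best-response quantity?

With the rival's output fixed at 324, Meridian's profit is π_M = (266 - (1/2)·324 - (1/2)q_M)q_M - (45q_M) = (104 - (1/2)q_M)q_M - (45q_M).
∂π_M/∂q_M = 59 - q_M = 0, so q_M = 59.

59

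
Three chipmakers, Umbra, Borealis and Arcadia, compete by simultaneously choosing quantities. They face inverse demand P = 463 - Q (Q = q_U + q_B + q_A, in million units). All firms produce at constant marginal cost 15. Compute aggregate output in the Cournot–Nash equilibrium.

A representative firm's profit is π_i = q_i(463 - Q) - 15q_i.
Setting ∂π_i/∂q_i = 0 with rivals' quantities fixed: 448 - 2q_i - Σ_{j≠i} q_j = 0.
With identical firms every q_j equals q_i, so Σ_{j≠i} q_j = 2q_i and 448 = 4q_i, giving q_i = 112.
Total output Q = 112 + 112 + 112 = 336.

336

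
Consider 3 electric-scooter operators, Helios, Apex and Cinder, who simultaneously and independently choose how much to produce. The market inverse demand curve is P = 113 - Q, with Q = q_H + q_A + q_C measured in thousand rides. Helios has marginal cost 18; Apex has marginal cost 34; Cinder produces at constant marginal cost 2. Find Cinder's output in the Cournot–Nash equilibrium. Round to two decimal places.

39.75

Helios's profit: π_H = (113 - Q)q_H - (18q_H). Setting ∂π_H/∂q_H = 0: 95 - 2q_H - (q_A + q_C) = 0.
Apex's first-order condition: 79 - 2q_A - (q_H + q_C) = 0.
Cinder's profit: π_C = (113 - Q)q_C - (2q_C). Setting ∂π_C/∂q_C = 0: 111 - 2q_C - (q_H + q_A) = 0.
Summing all 3 equations gives 285 − 4Q = 0, hence Q = 285/4.
Back-substituting: q_H = (95 − 285/4) = 95/4, q_A = (79 − 285/4) = 31/4, q_C = (111 − 285/4) = 159/4.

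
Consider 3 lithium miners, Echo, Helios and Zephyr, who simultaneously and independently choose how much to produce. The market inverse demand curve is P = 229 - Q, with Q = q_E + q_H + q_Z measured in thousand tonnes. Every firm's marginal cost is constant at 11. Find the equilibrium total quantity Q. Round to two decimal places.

A representative firm's profit is π_i = q_i(229 - Q) - 11q_i.
First-order condition (treating rivals' output as given): 218 - 2q_i - Σ_{j≠i} q_j = 0.
With identical firms every q_j equals q_i, so Σ_{j≠i} q_j = 2q_i and 218 = 4q_i, giving q_i = 109/2.
Total output Q = 109/2 + 109/2 + 109/2 = 327/2.

163.50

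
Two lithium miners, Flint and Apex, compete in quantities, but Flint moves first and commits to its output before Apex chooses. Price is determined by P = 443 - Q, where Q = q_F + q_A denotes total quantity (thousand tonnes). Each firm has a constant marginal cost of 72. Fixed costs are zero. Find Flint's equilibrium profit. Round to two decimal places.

The follower Apex best-responds to any q_F: π_A = (443 - Q)q_A - 72q_A.
Setting the follower's marginal profit to zero, 371 - q_F - 2q_A = 0, i.e. q_A = (371 - q_F)/2.
The leader anticipates this reaction. Substituting into P = 443 - Q gives P = 515/2 - (1/2)q_F, so π_F = (515/2 - (1/2)q_F)q_F - 72q_F.
Leader FOC: 371/2 - q_F = 0, so q_F = 371/2.
Then q_A = (371 - 371/2)/2 = 371/4.
Price P = 443 - 1113/4 = 659/4.
Flint's profit: (659/4 - 72)·(371/2) = 17205.1250.

17205.13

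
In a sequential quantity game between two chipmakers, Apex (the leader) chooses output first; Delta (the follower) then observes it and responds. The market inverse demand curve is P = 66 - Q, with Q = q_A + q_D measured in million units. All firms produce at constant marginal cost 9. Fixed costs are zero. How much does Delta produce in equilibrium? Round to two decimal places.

14.25

Solve by backward induction. Given q_A, the follower Delta maximises π_D = (66 - q_A - q_D)q_D - 9q_D.
Setting the follower's marginal profit to zero, 57 - q_A - 2q_D = 0, i.e. q_D = (57 - q_A)/2.
The leader anticipates this reaction. Substituting into P = 66 - Q gives P = 75/2 - (1/2)q_A, so π_A = (75/2 - (1/2)q_A)q_A - 9q_A.
The leader's first-order condition 57/2 - q_A = 0 yields q_A = 57/2.
Then q_D = (57 - 57/2)/2 = 57/4.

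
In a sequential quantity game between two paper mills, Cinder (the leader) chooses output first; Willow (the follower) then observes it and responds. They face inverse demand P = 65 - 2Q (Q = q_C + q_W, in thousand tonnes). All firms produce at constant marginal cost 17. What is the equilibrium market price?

29

The follower Willow best-responds to any q_C: π_W = (65 - 2Q)q_W - 17q_W.
∂π_W/∂q_W = 48 - 2q_C - 4q_W = 0 gives the reaction function q_W = (48 - 2q_C)/4.
The leader anticipates this reaction. Substituting into P = 65 - 2Q gives P = 41 - q_C, so π_C = (41 - q_C)q_C - 17q_C.
Leader FOC: 24 - 2q_C = 0, so q_C = 12.
Then q_W = (48 - 2·12)/4 = 6.
Total output Q = 18, so price P = 65 - 2·18 = 29.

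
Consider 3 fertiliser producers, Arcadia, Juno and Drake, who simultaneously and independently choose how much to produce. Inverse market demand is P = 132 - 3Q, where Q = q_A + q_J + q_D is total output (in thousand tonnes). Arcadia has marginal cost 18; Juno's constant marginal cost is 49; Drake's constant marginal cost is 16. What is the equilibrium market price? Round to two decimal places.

53.75

Arcadia's profit: π_A = (132 - 3Q)q_A - (18q_A). Setting ∂π_A/∂q_A = 0: 114 - 6q_A - 3(q_J + q_D) = 0.
Juno's first-order condition: 83 - 6q_J - 3(q_A + q_D) = 0.
Drake's profit: π_D = (132 - 3Q)q_D - (16q_D). Setting ∂π_D/∂q_D = 0: 116 - 6q_D - 3(q_A + q_J) = 0.
Summing all 3 equations gives 313 − 12Q = 0, hence Q = 313/12.
Back-substituting: q_A = (114 − 313/4)/3 = 143/12, q_J = (83 − 313/4)/3 = 19/12, q_D = (116 − 313/4)/3 = 151/12.
Total output Q = 313/12, so price P = 132 - 3·(313/12) = 215/4.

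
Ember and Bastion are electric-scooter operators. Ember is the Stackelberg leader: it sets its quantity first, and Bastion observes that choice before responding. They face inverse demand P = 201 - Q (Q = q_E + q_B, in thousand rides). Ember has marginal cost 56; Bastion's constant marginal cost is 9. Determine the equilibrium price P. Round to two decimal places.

The follower Bastion best-responds to any q_E: π_B = (201 - Q)q_B - 9q_B.
Setting the follower's marginal profit to zero, 192 - q_E - 2q_B = 0, i.e. q_B = (192 - q_E)/2.
Ember substitutes q_B(q_E) into its own profit: π_E = q_E(201 - q_E - (192 - q_E)/2) - 56q_E = (105 - (1/2)q_E)q_E - 56q_E.
The leader's first-order condition 49 - q_E = 0 yields q_E = 49.
Then q_B = (192 - 49)/2 = 143/2.
Total output Q = 241/2, so price P = 201 - 241/2 = 161/2.

80.50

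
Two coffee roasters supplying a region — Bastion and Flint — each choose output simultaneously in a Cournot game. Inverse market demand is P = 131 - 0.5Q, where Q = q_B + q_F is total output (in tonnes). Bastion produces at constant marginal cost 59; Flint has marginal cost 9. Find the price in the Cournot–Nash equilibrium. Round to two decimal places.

66.33

Bastion's profit: π_B = (131 - 0.5Q)q_B - (59q_B). Setting ∂π_B/∂q_B = 0: 72 - q_B - (1/2)(q_F) = 0.
Flint's first-order condition: 122 - q_F - (1/2)(q_B) = 0.
So q_B = (72 - (1/2)q_F) and q_F = (122 - (1/2)q_B).
Solving the pair: q_B = 44/3, q_F = 344/3.
Total output Q = 388/3, so price P = 131 - (1/2)·(388/3) = 199/3.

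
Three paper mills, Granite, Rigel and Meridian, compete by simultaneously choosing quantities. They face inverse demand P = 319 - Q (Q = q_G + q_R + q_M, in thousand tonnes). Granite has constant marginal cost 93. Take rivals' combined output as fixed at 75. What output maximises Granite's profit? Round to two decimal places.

75.50

With rivals' combined output fixed at 75, Granite's profit is π_G = (319 - 75 - q_G)q_G - (93q_G) = (244 - q_G)q_G - (93q_G).
∂π_G/∂q_G = 151 - 2q_G = 0, so q_G = 151/2.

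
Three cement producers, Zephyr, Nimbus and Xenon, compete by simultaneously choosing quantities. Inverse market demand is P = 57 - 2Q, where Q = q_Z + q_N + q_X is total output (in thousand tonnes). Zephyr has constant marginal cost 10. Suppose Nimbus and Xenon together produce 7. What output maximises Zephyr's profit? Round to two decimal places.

With rivals' combined output fixed at 7, Zephyr's profit is π_Z = (57 - 2·7 - 2q_Z)q_Z - (10q_Z) = (43 - 2q_Z)q_Z - (10q_Z).
∂π_Z/∂q_Z = 33 - 4q_Z = 0, so q_Z = 33/4.

8.25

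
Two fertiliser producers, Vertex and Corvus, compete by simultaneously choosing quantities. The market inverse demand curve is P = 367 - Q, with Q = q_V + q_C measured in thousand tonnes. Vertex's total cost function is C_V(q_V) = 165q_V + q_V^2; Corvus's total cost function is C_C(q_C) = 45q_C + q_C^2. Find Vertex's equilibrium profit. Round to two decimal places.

Vertex's profit: π_V = (367 - Q)q_V - (165q_V + q_V²). Setting ∂π_V/∂q_V = 0: 202 - 4q_V - (q_C) = 0.
Corvus's profit: π_C = (367 - Q)q_C - (45q_C + q_C²). Setting ∂π_C/∂q_C = 0: 322 - 4q_C - (q_V) = 0.
Rearranging gives the reaction functions q_V = (202 - q_C)/4 and q_C = (322 - q_V)/4.
Substituting one into the other gives q_V = 162/5 and q_C = 362/5.
Price P = 367 - 524/5 = 1311/5.
Vertex's profit: (1311/5)·(162/5) - 165·(162/5) - (162/5)² = 2099.5200.

2099.52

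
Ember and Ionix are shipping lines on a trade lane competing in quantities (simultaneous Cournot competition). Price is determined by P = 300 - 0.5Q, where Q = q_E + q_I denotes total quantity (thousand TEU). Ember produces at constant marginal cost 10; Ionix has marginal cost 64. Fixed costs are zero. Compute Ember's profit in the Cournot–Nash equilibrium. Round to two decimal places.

Ember's profit: π_E = (300 - 0.5Q)q_E - (10q_E). Setting ∂π_E/∂q_E = 0: 290 - q_E - (1/2)(q_I) = 0.
Ionix's profit: π_I = (300 - 0.5Q)q_I - (64q_I). Setting ∂π_I/∂q_I = 0: 236 - q_I - (1/2)(q_E) = 0.
Best responses: q_E = (290 - (1/2)q_I), q_I = (236 - (1/2)q_E).
Solving the pair: q_E = 688/3, q_I = 364/3.
Price P = 300 - (1/2)·(1052/3) = 374/3.
Ember's profit: (374/3 - 10)·(688/3) = 26296.8889.

26296.89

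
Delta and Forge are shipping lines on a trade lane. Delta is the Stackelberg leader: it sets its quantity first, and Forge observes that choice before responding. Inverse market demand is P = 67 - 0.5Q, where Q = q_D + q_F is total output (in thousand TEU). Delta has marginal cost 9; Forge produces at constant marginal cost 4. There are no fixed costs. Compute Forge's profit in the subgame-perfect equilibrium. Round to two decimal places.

The follower Forge best-responds to any q_D: π_F = (67 - 0.5Q)q_F - 4q_F.
∂π_F/∂q_F = 63 - (1/2)q_D - q_F = 0 gives the reaction function q_F = (63 - (1/2)q_D).
Delta substitutes q_F(q_D) into its own profit: π_D = q_D(67 - (1/2)q_D - (63 - (1/2)q_D)/2) - 9q_D = (71/2 - (1/4)q_D)q_D - 9q_D.
Maximising: ∂π_D/∂q_D = 53/2 - (1/2)q_D = 0, giving q_D = 53.
Then q_F = (63 - (1/2)·53) = 73/2.
Price P = 67 - (1/2)·(179/2) = 89/4.
Forge's profit: (89/4 - 4)·(73/2) = 666.1250.

666.13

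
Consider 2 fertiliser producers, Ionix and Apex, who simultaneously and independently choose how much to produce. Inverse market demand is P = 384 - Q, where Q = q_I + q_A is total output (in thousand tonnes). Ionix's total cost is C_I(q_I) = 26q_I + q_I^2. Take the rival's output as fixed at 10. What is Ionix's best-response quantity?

With the rival's output fixed at 10, Ionix's profit is π_I = (384 - 10 - q_I)q_I - (26q_I + q_I²) = (374 - q_I)q_I - (26q_I + q_I²).
∂π_I/∂q_I = 348 - 4q_I = 0, so q_I = 87.

87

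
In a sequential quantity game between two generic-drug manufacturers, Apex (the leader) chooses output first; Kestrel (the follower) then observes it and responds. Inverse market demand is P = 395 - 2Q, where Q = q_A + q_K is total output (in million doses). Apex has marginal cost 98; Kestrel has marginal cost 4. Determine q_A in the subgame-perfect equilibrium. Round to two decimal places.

50.75

Solve by backward induction. Given q_A, the follower Kestrel maximises π_K = (395 - 2q_A - 2q_K)q_K - 4q_K.
∂π_K/∂q_K = 391 - 2q_A - 4q_K = 0 gives the reaction function q_K = (391 - 2q_A)/4.
Apex substitutes q_K(q_A) into its own profit: π_A = q_A(395 - 2q_A - (391 - 2q_A)/2) - 98q_A = (399/2 - q_A)q_A - 98q_A.
The leader's first-order condition 203/2 - 2q_A = 0 yields q_A = 203/4.
Then q_K = (391 - 2·(203/4))/4 = 579/8.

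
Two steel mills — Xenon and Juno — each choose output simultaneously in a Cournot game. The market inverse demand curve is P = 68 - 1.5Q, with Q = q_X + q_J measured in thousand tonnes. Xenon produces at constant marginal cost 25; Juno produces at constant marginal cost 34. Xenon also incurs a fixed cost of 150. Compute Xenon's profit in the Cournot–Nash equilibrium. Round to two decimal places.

50.30

Xenon's profit: π_X = (68 - 1.5Q)q_X - (25q_X). Setting ∂π_X/∂q_X = 0: 43 - 3q_X - (3/2)(q_J) = 0.
Juno's first-order condition: 34 - 3q_J - (3/2)(q_X) = 0.
Best responses: q_X = (43 - (3/2)q_J)/3, q_J = (34 - (3/2)q_X)/3.
Solving the pair: q_X = 104/9, q_J = 50/9.
Price P = 68 - (3/2)·(154/9) = 127/3.
Xenon's profit: (127/3 - 25)·(104/9) - 150 = 1358/27.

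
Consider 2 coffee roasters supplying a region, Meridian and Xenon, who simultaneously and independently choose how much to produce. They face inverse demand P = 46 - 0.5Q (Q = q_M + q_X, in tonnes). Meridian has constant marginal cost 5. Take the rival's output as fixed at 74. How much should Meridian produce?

With the rival's output fixed at 74, Meridian's profit is π_M = (46 - (1/2)·74 - (1/2)q_M)q_M - (5q_M) = (9 - (1/2)q_M)q_M - (5q_M).
∂π_M/∂q_M = 4 - q_M = 0, so q_M = 4.

4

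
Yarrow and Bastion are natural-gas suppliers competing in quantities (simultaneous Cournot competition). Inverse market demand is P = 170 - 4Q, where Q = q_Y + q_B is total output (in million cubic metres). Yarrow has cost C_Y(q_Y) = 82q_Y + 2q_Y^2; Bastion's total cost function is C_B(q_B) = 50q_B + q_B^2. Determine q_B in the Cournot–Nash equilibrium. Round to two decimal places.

10.46

Yarrow's profit: π_Y = (170 - 4Q)q_Y - (82q_Y + 2q_Y²). Setting ∂π_Y/∂q_Y = 0: 88 - 12q_Y - 4(q_B) = 0.
Bastion's first-order condition: 120 - 10q_B - 4(q_Y) = 0.
So q_Y = (88 - 4q_B)/12 and q_B = (120 - 4q_Y)/10.
Substituting one into the other gives q_Y = 50/13 and q_B = 136/13.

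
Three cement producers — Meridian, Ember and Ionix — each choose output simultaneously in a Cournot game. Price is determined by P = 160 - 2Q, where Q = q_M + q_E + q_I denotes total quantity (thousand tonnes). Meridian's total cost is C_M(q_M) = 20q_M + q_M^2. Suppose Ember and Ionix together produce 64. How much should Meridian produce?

2

With rivals' combined output fixed at 64, Meridian's profit is π_M = (160 - 2·64 - 2q_M)q_M - (20q_M + q_M²) = (32 - 2q_M)q_M - (20q_M + q_M²).
∂π_M/∂q_M = 12 - 6q_M = 0, so q_M = 2.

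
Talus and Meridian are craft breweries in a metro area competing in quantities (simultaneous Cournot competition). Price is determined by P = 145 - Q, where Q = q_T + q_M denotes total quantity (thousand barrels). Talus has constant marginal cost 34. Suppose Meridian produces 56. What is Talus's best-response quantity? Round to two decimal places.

With the rival's output fixed at 56, Talus's profit is π_T = (145 - 56 - q_T)q_T - (34q_T) = (89 - q_T)q_T - (34q_T).
∂π_T/∂q_T = 55 - 2q_T = 0, so q_T = 55/2.

27.50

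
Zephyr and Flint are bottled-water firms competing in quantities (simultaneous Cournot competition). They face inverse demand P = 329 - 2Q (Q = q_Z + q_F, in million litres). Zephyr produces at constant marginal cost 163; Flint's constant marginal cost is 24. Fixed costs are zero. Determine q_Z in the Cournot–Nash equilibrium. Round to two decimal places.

Zephyr's profit: π_Z = (329 - 2Q)q_Z - (163q_Z). Setting ∂π_Z/∂q_Z = 0: 166 - 4q_Z - 2(q_F) = 0.
Flint's first-order condition: 305 - 4q_F - 2(q_Z) = 0.
Rearranging gives the reaction functions q_Z = (166 - 2q_F)/4 and q_F = (305 - 2q_Z)/4.
Substituting one into the other gives q_Z = 9/2 and q_F = 74.

4.50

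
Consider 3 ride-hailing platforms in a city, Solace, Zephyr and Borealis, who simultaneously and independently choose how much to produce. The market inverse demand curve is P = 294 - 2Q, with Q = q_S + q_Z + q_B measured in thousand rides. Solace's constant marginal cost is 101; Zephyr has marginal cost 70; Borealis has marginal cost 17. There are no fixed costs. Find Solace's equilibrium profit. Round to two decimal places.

Solace's profit: π_S = (294 - 2Q)q_S - (101q_S). Setting ∂π_S/∂q_S = 0: 193 - 4q_S - 2(q_Z + q_B) = 0.
Zephyr's first-order condition: 224 - 4q_Z - 2(q_S + q_B) = 0.
Borealis's first-order condition: 277 - 4q_B - 2(q_S + q_Z) = 0.
Adding the 3 first-order conditions: 694 − 8Q = 0, so Q = 347/4.
Back-substituting: q_S = (193 − 347/2)/2 = 39/4, q_Z = (224 − 347/2)/2 = 101/4, q_B = (277 − 347/2)/2 = 207/4.
Price P = 294 - 2·(347/4) = 241/2.
Solace's profit: (241/2 - 101)·(39/4) = 1521/8.

190.13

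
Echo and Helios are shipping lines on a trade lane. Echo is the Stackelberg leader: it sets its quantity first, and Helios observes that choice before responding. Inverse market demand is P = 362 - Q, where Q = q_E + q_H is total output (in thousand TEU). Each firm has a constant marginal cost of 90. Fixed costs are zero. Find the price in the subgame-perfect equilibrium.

158

Solve by backward induction. Given q_E, the follower Helios maximises π_H = (362 - q_E - q_H)q_H - 90q_H.
Setting the follower's marginal profit to zero, 272 - q_E - 2q_H = 0, i.e. q_H = (272 - q_E)/2.
Echo substitutes q_H(q_E) into its own profit: π_E = q_E(362 - q_E - (272 - q_E)/2) - 90q_E = (226 - (1/2)q_E)q_E - 90q_E.
The leader's first-order condition 136 - q_E = 0 yields q_E = 136.
Then q_H = (272 - 136)/2 = 68.
Total output Q = 204, so price P = 362 - 204 = 158.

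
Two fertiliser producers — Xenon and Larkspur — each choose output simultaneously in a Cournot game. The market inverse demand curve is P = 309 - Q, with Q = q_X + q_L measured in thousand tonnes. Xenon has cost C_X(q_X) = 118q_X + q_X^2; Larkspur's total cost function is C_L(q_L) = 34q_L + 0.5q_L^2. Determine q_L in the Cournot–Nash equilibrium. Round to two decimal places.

82.64

Xenon's profit: π_X = (309 - Q)q_X - (118q_X + q_X²). Setting ∂π_X/∂q_X = 0: 191 - 4q_X - (q_L) = 0.
Larkspur's profit: π_L = (309 - Q)q_L - (34q_L + (1/2)q_L²). Setting ∂π_L/∂q_L = 0: 275 - 3q_L - (q_X) = 0.
So q_X = (191 - q_L)/4 and q_L = (275 - q_X)/3.
Substituting one into the other gives q_X = 298/11 and q_L = 909/11.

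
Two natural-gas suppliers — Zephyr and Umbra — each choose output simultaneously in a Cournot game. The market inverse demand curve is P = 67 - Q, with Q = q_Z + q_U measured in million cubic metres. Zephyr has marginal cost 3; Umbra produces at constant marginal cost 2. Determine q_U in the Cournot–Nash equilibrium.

22

Zephyr's profit: π_Z = (67 - Q)q_Z - (3q_Z). Setting ∂π_Z/∂q_Z = 0: 64 - 2q_Z - (q_U) = 0.
Umbra's first-order condition: 65 - 2q_U - (q_Z) = 0.
Best responses: q_Z = (64 - q_U)/2, q_U = (65 - q_Z)/2.
Solving the pair: q_Z = 21, q_U = 22.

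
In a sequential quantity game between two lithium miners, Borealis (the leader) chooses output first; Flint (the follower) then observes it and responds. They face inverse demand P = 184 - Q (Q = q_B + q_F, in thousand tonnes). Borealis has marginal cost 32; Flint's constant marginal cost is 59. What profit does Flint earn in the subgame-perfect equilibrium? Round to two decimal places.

Solve by backward induction. Given q_B, the follower Flint maximises π_F = (184 - q_B - q_F)q_F - 59q_F.
Follower FOC: 125 - q_B - 2q_F = 0, so q_F(q_B) = (125 - q_B)/2.
Borealis substitutes q_F(q_B) into its own profit: π_B = q_B(184 - q_B - (125 - q_B)/2) - 32q_B = (243/2 - (1/2)q_B)q_B - 32q_B.
Leader FOC: 179/2 - q_B = 0, so q_B = 179/2.
Then q_F = (125 - 179/2)/2 = 71/4.
Price P = 184 - 429/4 = 307/4.
Flint's profit: (307/4 - 59)·(71/4) = 315.0625.

315.06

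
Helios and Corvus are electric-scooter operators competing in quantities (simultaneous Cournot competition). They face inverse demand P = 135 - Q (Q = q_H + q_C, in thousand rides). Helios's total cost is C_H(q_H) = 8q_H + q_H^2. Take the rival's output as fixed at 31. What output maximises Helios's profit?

With the rival's output fixed at 31, Helios's profit is π_H = (135 - 31 - q_H)q_H - (8q_H + q_H²) = (104 - q_H)q_H - (8q_H + q_H²).
∂π_H/∂q_H = 96 - 4q_H = 0, so q_H = 24.

24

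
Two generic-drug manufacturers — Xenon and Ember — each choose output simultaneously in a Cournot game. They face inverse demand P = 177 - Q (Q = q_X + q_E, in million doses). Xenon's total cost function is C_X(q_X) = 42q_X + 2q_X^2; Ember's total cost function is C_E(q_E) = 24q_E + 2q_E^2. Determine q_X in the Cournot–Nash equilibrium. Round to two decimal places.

18.77

Xenon's profit: π_X = (177 - Q)q_X - (42q_X + 2q_X²). Setting ∂π_X/∂q_X = 0: 135 - 6q_X - (q_E) = 0.
Ember's first-order condition: 153 - 6q_E - (q_X) = 0.
So q_X = (135 - q_E)/6 and q_E = (153 - q_X)/6.
Substituting one into the other gives q_X = 657/35 and q_E = 783/35.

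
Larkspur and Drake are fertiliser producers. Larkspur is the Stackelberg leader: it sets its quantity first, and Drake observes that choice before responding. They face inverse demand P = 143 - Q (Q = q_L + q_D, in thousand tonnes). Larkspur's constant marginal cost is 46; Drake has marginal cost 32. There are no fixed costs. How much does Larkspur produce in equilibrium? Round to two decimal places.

The follower Drake best-responds to any q_L: π_D = (143 - Q)q_D - 32q_D.
∂π_D/∂q_D = 111 - q_L - 2q_D = 0 gives the reaction function q_D = (111 - q_L)/2.
Larkspur substitutes q_D(q_L) into its own profit: π_L = q_L(143 - q_L - (111 - q_L)/2) - 46q_L = (175/2 - (1/2)q_L)q_L - 46q_L.
Maximising: ∂π_L/∂q_L = 83/2 - q_L = 0, giving q_L = 83/2.
Then q_D = (111 - 83/2)/2 = 139/4.

41.50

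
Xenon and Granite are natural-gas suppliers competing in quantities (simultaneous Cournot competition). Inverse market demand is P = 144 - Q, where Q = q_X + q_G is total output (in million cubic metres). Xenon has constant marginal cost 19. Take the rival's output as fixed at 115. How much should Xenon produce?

With the rival's output fixed at 115, Xenon's profit is π_X = (144 - 115 - q_X)q_X - (19q_X) = (29 - q_X)q_X - (19q_X).
∂π_X/∂q_X = 10 - 2q_X = 0, so q_X = 5.

5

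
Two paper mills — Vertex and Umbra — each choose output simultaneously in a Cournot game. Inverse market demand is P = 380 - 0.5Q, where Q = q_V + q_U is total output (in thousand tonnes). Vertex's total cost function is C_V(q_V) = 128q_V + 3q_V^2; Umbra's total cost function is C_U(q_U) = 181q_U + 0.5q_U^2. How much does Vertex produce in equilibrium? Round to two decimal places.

29.42

Vertex's profit: π_V = (380 - 0.5Q)q_V - (128q_V + 3q_V²). Setting ∂π_V/∂q_V = 0: 252 - 7q_V - (1/2)(q_U) = 0.
Umbra's profit: π_U = (380 - 0.5Q)q_U - (181q_U + (1/2)q_U²). Setting ∂π_U/∂q_U = 0: 199 - 2q_U - (1/2)(q_V) = 0.
Best responses: q_V = (252 - (1/2)q_U)/7, q_U = (199 - (1/2)q_V)/2.
Substituting one into the other gives q_V = 1618/55 and q_U = 92.1455.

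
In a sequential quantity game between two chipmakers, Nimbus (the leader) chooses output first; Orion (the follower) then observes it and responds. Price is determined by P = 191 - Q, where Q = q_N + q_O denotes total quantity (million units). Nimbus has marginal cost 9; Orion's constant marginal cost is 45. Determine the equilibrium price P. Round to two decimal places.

63.50

Solve by backward induction. Given q_N, the follower Orion maximises π_O = (191 - q_N - q_O)q_O - 45q_O.
Follower FOC: 146 - q_N - 2q_O = 0, so q_O(q_N) = (146 - q_N)/2.
Nimbus substitutes q_O(q_N) into its own profit: π_N = q_N(191 - q_N - (146 - q_N)/2) - 9q_N = (118 - (1/2)q_N)q_N - 9q_N.
Maximising: ∂π_N/∂q_N = 109 - q_N = 0, giving q_N = 109.
Then q_O = (146 - 109)/2 = 37/2.
Total output Q = 255/2, so price P = 191 - 255/2 = 127/2.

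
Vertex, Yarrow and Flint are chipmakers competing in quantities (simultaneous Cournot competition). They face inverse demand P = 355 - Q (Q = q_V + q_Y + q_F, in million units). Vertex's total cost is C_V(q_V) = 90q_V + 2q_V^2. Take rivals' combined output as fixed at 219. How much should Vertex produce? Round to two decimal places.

With rivals' combined output fixed at 219, Vertex's profit is π_V = (355 - 219 - q_V)q_V - (90q_V + 2q_V²) = (136 - q_V)q_V - (90q_V + 2q_V²).
∂π_V/∂q_V = 46 - 6q_V = 0, so q_V = 23/3.

7.67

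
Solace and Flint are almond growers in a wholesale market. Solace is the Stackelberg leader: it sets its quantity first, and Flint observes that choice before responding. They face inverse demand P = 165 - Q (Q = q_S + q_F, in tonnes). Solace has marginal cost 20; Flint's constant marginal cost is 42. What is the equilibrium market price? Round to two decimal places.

Solve by backward induction. Given q_S, the follower Flint maximises π_F = (165 - q_S - q_F)q_F - 42q_F.
∂π_F/∂q_F = 123 - q_S - 2q_F = 0 gives the reaction function q_F = (123 - q_S)/2.
The leader anticipates this reaction. Substituting into P = 165 - Q gives P = 207/2 - (1/2)q_S, so π_S = (207/2 - (1/2)q_S)q_S - 20q_S.
Leader FOC: 167/2 - q_S = 0, so q_S = 167/2.
Then q_F = (123 - 167/2)/2 = 79/4.
Total output Q = 413/4, so price P = 165 - 413/4 = 247/4.

61.75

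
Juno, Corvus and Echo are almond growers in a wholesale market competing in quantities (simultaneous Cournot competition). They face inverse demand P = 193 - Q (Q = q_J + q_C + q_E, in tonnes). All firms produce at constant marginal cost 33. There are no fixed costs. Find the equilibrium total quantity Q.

Each firm earns π_i = (193 - Q)q_i - 33q_i.
Setting ∂π_i/∂q_i = 0 with rivals' quantities fixed: 160 - 2q_i - Σ_{j≠i} q_j = 0.
With identical firms every q_j equals q_i, so Σ_{j≠i} q_j = 2q_i and 160 = 4q_i, giving q_i = 40.
Total output Q = 40 + 40 + 40 = 120.

120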